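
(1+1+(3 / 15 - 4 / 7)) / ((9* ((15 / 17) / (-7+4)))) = -323 / 525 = -0.62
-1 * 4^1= -4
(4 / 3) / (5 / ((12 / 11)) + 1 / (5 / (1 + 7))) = 80 / 371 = 0.22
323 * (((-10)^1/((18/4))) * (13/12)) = -20995/27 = -777.59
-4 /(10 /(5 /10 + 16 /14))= -23 /35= -0.66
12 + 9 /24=99 /8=12.38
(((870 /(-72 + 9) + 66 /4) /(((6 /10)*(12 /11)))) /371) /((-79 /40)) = -31075 /5539401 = -0.01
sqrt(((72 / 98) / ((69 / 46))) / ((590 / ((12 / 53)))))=12 *sqrt(15635) / 109445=0.01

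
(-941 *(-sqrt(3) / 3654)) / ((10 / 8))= 1882 *sqrt(3) / 9135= 0.36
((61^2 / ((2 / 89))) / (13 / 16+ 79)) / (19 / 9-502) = -23844168 / 5745223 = -4.15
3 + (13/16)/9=445/144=3.09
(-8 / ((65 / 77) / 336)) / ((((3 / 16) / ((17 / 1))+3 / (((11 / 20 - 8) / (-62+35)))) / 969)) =-2709428434944 / 9556885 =-283505.39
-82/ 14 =-41/ 7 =-5.86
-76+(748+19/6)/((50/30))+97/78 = 73309/195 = 375.94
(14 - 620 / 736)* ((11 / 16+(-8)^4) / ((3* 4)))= 52896429 / 11776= 4491.88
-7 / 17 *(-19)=133 / 17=7.82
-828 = -828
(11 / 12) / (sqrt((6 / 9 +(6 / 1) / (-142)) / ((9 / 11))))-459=-459 +sqrt(311619) / 532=-457.95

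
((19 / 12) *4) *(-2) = -12.67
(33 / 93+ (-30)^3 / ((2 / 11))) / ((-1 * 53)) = 4603489 / 1643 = 2801.88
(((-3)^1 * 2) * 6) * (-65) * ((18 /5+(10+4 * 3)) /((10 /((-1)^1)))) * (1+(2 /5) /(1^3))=-209664 /25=-8386.56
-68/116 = -17/29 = -0.59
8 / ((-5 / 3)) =-24 / 5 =-4.80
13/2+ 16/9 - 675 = -12001/18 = -666.72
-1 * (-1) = 1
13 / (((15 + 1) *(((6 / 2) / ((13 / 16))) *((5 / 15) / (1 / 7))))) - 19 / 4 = -8343 / 1792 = -4.66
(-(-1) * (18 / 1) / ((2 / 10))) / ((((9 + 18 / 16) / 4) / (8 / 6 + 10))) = 10880 / 27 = 402.96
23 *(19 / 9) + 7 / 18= 48.94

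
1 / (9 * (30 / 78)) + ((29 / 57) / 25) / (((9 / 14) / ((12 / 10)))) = 2329 / 7125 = 0.33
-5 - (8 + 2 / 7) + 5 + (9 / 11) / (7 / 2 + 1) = -8.10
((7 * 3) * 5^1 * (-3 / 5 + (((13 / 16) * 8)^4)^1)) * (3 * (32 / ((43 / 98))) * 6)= 10576580616 / 43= 245966991.07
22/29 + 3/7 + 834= 169543/203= 835.19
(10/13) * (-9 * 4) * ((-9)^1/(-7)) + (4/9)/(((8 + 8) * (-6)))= -699931/19656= -35.61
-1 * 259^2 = -67081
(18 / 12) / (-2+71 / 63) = -189 / 110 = -1.72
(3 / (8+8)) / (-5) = -3 / 80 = -0.04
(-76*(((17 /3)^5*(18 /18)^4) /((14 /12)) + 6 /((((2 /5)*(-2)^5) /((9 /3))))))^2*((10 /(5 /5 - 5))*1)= -14896438522825004645 /41150592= -361998158442.65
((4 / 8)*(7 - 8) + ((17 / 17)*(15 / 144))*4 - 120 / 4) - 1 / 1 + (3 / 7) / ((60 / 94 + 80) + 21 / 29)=-289502999 / 9315348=-31.08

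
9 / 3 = 3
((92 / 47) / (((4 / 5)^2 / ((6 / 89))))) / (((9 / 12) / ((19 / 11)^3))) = 7887850 / 5567573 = 1.42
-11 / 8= -1.38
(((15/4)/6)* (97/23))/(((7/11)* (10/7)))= 1067/368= 2.90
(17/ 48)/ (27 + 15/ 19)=323/ 25344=0.01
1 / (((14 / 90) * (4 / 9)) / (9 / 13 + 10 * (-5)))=-259605 / 364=-713.20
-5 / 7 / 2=-5 / 14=-0.36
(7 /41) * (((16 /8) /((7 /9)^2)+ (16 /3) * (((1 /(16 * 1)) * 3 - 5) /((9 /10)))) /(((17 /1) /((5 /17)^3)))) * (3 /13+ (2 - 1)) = -66712000 /8413654977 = -0.01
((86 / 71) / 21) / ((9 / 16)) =1376 / 13419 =0.10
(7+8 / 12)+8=47 / 3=15.67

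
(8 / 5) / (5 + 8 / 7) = 56 / 215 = 0.26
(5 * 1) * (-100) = -500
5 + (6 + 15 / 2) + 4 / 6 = 115 / 6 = 19.17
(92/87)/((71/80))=7360/6177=1.19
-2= -2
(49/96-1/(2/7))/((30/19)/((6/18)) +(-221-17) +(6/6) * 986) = -5453/1372992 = -0.00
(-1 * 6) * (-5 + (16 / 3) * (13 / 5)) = -266 / 5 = -53.20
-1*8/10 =-4/5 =-0.80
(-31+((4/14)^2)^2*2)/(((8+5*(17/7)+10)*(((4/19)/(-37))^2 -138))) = 36768655391/4935898380098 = 0.01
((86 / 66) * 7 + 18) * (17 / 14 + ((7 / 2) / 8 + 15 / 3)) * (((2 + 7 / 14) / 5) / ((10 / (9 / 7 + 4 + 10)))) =14268985 / 103488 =137.88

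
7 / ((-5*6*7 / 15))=-1 / 2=-0.50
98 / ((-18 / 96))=-1568 / 3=-522.67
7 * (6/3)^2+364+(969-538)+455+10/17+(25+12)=22365/17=1315.59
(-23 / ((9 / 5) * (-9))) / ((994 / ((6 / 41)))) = 115 / 550179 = 0.00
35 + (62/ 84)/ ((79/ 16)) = 58313/ 1659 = 35.15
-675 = -675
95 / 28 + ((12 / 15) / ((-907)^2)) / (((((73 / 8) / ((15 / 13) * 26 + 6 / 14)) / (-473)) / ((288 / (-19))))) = 545695738561 / 159741982820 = 3.42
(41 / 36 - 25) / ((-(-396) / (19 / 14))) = -16321 / 199584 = -0.08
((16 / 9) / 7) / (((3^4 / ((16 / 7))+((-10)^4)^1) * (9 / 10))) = 0.00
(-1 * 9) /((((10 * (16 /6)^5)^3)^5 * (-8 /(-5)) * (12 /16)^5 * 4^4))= -22528399544939174411840147874772641 /21567957333720511835733612069615704538909715538032457984882888199372800000000000000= -0.00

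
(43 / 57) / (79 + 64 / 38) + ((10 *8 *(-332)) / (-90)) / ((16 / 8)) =226217 / 1533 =147.56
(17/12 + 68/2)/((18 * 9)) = 425/1944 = 0.22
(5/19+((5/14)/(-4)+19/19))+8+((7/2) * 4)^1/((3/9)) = 54449/1064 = 51.17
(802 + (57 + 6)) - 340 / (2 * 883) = 763625 / 883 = 864.81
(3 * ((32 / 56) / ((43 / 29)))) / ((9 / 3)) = 116 / 301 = 0.39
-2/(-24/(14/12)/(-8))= -7/9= -0.78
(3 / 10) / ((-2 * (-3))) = 1 / 20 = 0.05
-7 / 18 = -0.39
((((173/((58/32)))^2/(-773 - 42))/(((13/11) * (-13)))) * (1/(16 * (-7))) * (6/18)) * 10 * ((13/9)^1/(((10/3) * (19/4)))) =-21070016/10665742815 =-0.00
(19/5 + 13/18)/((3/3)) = 407/90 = 4.52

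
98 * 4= 392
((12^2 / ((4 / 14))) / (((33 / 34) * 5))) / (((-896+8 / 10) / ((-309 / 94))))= 73542 / 192841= 0.38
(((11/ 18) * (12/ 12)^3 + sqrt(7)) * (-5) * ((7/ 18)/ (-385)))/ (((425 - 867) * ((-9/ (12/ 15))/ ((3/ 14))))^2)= 1/ 174464936100 + sqrt(7)/ 106617460950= 0.00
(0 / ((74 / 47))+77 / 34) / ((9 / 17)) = 77 / 18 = 4.28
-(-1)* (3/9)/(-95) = -1/285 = -0.00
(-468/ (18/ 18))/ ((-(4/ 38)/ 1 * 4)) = 2223/ 2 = 1111.50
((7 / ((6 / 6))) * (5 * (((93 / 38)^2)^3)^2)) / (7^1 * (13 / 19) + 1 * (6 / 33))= 161159574529557709311206385 / 495752720364542119936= 325080.57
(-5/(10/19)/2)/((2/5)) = -95/8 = -11.88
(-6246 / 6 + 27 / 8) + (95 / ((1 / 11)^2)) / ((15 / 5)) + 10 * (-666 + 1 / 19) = -1762637 / 456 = -3865.43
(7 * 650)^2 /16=5175625 /4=1293906.25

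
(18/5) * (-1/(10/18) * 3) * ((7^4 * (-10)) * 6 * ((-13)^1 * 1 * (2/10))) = -182034216/25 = -7281368.64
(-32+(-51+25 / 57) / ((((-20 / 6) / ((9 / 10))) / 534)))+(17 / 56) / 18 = 3475111259 / 478800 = 7257.96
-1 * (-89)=89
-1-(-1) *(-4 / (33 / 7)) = -61 / 33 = -1.85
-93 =-93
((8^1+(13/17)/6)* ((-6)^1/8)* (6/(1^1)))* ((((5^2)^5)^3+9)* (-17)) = 1158099621534347534190879/2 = 579049810767173767095439.50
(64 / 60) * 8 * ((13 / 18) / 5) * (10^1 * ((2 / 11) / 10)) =1664 / 7425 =0.22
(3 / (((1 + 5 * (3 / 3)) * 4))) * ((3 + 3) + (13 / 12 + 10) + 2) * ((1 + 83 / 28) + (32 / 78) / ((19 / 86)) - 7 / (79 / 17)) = 1619609141 / 157352832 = 10.29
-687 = -687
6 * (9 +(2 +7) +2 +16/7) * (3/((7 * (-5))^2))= 2808/8575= 0.33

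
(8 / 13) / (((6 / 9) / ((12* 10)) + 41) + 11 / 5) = 1440 / 101101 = 0.01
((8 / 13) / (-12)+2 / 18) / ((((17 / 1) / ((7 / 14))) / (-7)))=-49 / 3978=-0.01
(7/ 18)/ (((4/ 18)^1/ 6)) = 21/ 2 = 10.50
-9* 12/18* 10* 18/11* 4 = -4320/11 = -392.73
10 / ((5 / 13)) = 26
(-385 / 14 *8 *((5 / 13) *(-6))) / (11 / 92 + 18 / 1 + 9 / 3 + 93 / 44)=834900 / 38207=21.85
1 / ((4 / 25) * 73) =25 / 292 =0.09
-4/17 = -0.24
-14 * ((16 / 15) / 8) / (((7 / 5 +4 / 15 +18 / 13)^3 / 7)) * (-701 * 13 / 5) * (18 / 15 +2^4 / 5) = 15856838712 / 4298875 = 3688.60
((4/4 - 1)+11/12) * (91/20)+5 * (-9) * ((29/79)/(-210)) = 563993/132720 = 4.25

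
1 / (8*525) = 1 / 4200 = 0.00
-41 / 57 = -0.72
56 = 56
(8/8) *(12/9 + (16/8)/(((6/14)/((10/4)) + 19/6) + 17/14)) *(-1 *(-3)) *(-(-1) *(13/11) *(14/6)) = 115661/7887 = 14.66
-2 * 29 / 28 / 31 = -0.07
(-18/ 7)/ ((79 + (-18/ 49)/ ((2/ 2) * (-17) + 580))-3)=-35469/ 1048297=-0.03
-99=-99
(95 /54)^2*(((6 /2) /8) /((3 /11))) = 99275 /23328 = 4.26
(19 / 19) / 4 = 1 / 4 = 0.25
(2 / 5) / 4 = 1 / 10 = 0.10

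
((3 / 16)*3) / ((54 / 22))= 0.23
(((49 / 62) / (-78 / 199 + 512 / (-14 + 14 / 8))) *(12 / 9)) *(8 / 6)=-1911196 / 57386673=-0.03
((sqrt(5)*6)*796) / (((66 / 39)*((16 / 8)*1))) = 3155.30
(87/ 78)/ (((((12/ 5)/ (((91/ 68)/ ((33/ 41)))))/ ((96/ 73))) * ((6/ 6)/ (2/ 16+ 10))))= 1123605/ 109208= 10.29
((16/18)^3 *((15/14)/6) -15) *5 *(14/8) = -379525/2916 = -130.15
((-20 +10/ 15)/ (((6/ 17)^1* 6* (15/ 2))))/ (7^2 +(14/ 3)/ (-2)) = -493/ 18900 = -0.03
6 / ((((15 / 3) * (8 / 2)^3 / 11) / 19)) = 627 / 160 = 3.92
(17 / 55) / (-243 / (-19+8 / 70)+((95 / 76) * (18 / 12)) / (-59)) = 5303864 / 220244475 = 0.02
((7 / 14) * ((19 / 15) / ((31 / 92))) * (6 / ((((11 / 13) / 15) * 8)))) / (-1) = -17043 / 682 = -24.99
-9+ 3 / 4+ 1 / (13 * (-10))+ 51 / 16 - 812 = -849753 / 1040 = -817.07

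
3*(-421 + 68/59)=-74313/59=-1259.54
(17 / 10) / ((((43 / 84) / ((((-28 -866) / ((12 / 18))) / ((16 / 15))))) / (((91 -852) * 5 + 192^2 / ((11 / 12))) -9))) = -287539495677 / 1892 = -151976477.63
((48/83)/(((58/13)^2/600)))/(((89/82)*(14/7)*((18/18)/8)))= 399110400/6212467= 64.24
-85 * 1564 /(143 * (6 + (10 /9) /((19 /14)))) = -11366370 /83369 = -136.34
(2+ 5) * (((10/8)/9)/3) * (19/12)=665/1296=0.51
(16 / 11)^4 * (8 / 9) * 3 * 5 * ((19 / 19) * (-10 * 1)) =-26214400 / 43923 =-596.83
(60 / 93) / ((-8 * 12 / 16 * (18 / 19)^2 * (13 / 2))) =-1805 / 97929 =-0.02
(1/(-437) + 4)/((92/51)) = 89097/40204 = 2.22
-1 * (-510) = 510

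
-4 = -4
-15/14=-1.07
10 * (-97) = -970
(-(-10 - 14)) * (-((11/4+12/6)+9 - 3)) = -258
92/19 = 4.84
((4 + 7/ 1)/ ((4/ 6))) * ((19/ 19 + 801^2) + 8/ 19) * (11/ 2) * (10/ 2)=11062829745/ 38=291127098.55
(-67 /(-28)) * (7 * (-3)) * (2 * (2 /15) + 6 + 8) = -7169 /10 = -716.90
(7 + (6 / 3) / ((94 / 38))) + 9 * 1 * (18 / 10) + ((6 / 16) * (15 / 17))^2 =104830307 / 4346560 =24.12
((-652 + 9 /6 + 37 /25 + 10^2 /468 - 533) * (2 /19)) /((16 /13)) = -6913567 /68400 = -101.08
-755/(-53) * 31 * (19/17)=444695/901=493.56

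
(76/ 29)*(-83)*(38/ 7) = -239704/ 203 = -1180.81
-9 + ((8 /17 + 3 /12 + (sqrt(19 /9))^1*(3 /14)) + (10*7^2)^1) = sqrt(19) /14 + 32757 /68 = 482.03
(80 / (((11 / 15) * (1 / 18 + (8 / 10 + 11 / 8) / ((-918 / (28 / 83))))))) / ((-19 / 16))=-4876416000 / 2906563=-1677.73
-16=-16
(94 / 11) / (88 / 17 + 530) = 799 / 50039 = 0.02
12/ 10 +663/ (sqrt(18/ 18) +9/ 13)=43227/ 110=392.97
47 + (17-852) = -788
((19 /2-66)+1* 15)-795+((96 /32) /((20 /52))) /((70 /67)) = -145081 /175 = -829.03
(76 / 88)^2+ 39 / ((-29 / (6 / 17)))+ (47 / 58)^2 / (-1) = -666780 / 1729937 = -0.39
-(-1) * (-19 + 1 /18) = -341 /18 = -18.94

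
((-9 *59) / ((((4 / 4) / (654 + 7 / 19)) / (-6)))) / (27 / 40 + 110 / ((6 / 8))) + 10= 4756743950 / 335939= 14159.55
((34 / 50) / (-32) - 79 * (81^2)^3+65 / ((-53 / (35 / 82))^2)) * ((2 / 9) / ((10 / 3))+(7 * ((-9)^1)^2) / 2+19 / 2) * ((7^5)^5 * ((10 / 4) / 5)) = -124221090358963270130567407320987843915313399549 / 28331574000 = -4384546031892307505773149000000000000.00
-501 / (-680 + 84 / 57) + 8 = 112655 / 12892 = 8.74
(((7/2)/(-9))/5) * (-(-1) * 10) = -7/9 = -0.78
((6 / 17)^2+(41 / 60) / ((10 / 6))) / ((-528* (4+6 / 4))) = -15449 / 83925600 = -0.00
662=662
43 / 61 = 0.70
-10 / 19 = -0.53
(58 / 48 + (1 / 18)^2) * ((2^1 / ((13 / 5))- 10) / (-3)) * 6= 7850 / 351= 22.36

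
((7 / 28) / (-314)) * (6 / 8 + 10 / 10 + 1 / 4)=-1 / 628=-0.00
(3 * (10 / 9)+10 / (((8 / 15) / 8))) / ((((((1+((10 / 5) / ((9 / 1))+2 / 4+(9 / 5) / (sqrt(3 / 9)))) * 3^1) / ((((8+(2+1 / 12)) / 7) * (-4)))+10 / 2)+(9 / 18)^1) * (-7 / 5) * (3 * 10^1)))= -193766375 / 213940377 - 626175 * sqrt(3) / 3395879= -1.23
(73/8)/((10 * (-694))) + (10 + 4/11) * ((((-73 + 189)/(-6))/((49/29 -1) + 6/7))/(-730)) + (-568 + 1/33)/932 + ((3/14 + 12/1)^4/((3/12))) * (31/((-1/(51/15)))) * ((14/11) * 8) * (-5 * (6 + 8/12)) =5344572032288017835485733/1678169991553440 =3184762008.13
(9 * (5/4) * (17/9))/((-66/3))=-85/88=-0.97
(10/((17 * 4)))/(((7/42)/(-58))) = -870/17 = -51.18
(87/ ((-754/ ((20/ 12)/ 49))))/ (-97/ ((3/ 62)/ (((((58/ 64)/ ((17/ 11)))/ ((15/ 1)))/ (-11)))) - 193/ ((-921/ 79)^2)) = -2884019400/ 4191879061279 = -0.00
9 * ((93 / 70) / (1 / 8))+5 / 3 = 10219 / 105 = 97.32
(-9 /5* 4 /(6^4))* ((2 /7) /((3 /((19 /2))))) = -0.01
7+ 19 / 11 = 96 / 11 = 8.73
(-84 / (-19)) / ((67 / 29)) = 2436 / 1273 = 1.91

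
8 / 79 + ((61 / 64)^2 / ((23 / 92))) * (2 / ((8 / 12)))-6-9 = -323371 / 80896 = -4.00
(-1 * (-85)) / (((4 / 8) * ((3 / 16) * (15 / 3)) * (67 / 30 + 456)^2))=0.00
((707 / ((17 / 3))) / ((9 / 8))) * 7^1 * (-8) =-316736 / 51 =-6210.51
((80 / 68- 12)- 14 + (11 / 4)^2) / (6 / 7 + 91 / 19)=-624435 / 204272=-3.06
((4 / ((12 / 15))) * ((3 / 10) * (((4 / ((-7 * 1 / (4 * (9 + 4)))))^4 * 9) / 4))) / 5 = 6317236224 / 12005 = 526217.09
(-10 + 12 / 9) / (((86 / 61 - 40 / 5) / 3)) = 793 / 201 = 3.95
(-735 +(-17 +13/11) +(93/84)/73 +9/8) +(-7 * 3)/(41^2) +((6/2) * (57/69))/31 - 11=-40994271080465/53896531304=-760.61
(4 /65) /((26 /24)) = 48 /845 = 0.06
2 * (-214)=-428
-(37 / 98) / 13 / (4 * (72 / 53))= -0.01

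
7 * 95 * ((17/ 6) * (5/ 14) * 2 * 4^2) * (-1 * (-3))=64600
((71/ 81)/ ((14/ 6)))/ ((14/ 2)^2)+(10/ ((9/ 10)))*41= 4218971/ 9261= 455.56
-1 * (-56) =56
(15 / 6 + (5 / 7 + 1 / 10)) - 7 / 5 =1.91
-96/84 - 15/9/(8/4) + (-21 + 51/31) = -27773/1302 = -21.33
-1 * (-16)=16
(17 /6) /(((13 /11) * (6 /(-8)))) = -374 /117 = -3.20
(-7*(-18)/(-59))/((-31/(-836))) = -105336/1829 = -57.59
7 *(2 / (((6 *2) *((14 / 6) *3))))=1 / 6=0.17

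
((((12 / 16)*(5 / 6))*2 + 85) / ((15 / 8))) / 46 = 1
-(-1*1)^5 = 1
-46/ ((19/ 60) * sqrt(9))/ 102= -460/ 969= -0.47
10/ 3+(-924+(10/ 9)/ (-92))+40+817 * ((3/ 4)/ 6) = -1289285/ 1656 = -778.55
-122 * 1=-122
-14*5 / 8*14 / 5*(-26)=637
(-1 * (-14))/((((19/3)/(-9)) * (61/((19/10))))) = -0.62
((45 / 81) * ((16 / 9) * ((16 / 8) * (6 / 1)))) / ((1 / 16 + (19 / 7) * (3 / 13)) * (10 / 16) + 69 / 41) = 152821760 / 27251829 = 5.61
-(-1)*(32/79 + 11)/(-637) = -901/50323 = -0.02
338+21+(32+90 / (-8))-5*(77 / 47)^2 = 3236891 / 8836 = 366.33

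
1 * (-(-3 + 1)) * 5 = 10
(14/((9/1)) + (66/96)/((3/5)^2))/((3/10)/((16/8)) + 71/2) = 2495/25668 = 0.10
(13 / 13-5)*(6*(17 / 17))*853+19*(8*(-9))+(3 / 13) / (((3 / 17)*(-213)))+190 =-59948867 / 2769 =-21650.01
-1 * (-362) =362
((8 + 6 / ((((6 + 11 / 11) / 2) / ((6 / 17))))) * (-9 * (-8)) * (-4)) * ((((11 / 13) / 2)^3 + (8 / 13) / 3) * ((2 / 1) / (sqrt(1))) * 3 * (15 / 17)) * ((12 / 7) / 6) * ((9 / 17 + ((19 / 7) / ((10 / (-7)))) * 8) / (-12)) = -680760963072 / 528899189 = -1287.13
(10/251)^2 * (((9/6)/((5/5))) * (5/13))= 750/819013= 0.00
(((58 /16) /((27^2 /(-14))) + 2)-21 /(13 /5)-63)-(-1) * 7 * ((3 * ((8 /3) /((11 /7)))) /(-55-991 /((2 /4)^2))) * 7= -115984959815 /1675874772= -69.21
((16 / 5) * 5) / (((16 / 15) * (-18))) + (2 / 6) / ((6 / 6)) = -1 / 2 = -0.50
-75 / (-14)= 75 / 14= 5.36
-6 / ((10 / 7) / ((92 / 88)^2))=-4.59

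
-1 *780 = -780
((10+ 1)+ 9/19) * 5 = 1090/19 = 57.37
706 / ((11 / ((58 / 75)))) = 40948 / 825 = 49.63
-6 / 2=-3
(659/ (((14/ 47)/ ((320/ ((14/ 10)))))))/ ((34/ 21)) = 37167600/ 119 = 312332.77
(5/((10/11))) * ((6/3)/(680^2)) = 0.00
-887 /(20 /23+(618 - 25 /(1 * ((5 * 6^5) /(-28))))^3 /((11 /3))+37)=-549555638404608 /39885978857596060477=-0.00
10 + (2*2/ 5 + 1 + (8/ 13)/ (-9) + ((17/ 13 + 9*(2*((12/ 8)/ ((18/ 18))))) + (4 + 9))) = 31028/ 585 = 53.04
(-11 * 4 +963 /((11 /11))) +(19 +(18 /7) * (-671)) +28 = -5316 /7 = -759.43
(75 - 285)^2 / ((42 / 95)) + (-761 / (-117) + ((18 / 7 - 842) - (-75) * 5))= 81320210 / 819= 99292.08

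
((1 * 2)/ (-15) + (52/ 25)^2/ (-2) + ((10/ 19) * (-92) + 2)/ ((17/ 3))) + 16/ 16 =-5746463/ 605625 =-9.49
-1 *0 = 0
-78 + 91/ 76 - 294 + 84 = -21797/ 76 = -286.80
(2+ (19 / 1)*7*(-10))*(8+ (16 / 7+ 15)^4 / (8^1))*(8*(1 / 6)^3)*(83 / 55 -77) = 9856594027696 / 237699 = 41466703.80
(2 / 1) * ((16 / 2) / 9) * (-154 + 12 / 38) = -46720 / 171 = -273.22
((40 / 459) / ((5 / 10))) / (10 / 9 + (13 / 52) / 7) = 2240 / 14739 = 0.15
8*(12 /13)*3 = 288 /13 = 22.15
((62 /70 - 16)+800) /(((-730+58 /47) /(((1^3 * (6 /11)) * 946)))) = -166556673 /299705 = -555.74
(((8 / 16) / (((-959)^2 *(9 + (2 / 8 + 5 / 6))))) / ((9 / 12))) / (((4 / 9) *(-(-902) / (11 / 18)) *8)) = 1 / 73000599056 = 0.00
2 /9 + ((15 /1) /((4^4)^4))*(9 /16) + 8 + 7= 9414568314047 /618475290624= 15.22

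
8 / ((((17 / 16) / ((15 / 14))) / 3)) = 2880 / 119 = 24.20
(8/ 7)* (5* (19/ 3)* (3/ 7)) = 760/ 49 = 15.51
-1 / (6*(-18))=1 / 108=0.01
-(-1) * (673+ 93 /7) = 4804 /7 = 686.29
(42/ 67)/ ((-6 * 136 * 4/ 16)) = -7/ 2278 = -0.00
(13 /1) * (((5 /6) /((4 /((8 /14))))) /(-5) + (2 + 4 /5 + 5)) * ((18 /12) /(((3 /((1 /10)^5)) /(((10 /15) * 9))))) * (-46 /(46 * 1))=-21229 /7000000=-0.00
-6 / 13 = -0.46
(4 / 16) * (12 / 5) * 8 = 24 / 5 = 4.80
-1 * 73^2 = -5329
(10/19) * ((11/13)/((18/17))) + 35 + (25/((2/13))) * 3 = 2324905/4446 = 522.92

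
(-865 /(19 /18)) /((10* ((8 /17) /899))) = -156550.20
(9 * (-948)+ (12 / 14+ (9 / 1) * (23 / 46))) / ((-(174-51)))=39791 / 574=69.32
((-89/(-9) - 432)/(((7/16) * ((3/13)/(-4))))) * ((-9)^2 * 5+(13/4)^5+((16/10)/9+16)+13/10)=1786622185907/136080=13129204.78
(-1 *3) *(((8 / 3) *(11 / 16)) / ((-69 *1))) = 11 / 138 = 0.08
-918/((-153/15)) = 90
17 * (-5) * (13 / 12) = -1105 / 12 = -92.08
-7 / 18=-0.39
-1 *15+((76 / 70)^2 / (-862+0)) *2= -7921069 / 527975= -15.00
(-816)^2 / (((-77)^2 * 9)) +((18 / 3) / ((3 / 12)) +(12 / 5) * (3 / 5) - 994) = -141715206 / 148225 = -956.08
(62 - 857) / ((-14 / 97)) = 77115 / 14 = 5508.21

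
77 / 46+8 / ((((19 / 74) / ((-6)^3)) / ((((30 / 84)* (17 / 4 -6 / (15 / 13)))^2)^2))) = -154641211 / 1767136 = -87.51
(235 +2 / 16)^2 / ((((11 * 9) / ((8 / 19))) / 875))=1645875 / 8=205734.38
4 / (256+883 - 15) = 0.00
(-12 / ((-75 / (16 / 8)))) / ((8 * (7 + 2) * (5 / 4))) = 4 / 1125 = 0.00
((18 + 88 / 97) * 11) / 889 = 2882 / 12319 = 0.23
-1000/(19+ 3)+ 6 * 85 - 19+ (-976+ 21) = -5604/11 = -509.45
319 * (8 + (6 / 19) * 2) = 52316 / 19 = 2753.47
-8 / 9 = -0.89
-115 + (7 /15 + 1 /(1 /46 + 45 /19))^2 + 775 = 648811387789 /981882225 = 660.78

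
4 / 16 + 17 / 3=71 / 12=5.92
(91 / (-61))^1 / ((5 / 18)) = -1638 / 305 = -5.37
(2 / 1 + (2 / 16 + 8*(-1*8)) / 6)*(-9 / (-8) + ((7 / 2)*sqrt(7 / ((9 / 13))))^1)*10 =-14525*sqrt(91) / 144 - 6225 / 64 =-1059.49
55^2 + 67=3092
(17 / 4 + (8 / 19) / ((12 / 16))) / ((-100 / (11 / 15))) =-12067 / 342000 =-0.04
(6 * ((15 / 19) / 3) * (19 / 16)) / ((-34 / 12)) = -45 / 68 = -0.66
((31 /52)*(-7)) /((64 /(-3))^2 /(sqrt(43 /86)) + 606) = 5325831 /99016216 - 499968*sqrt(2) /12377027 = -0.00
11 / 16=0.69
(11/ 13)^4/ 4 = 14641/ 114244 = 0.13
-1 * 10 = -10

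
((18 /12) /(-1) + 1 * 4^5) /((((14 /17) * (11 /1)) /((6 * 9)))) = 938655 /154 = 6095.16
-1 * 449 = -449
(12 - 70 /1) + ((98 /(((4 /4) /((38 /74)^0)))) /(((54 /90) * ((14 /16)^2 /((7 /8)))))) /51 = -8314 /153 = -54.34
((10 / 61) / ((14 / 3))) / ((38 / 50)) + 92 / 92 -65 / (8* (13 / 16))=-72642 / 8113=-8.95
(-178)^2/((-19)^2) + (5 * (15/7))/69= 5110149/58121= 87.92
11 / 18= 0.61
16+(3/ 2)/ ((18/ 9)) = 67/ 4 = 16.75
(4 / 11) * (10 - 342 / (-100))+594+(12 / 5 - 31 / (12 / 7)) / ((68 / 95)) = 11770177 / 20400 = 576.97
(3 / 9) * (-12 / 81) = -4 / 81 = -0.05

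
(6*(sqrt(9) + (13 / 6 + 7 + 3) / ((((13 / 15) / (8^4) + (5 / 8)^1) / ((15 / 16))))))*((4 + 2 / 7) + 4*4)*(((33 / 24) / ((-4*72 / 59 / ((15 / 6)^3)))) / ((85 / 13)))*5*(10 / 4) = -14548493870625 / 668693504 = -21756.60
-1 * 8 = -8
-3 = -3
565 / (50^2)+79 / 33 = 43229 / 16500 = 2.62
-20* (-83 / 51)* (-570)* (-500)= 157700000 / 17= 9276470.59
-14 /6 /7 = -1 /3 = -0.33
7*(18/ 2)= 63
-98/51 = -1.92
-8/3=-2.67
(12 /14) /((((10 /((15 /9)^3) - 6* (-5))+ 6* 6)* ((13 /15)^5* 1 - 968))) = -18984375 /1460590969516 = -0.00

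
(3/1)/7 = 3/7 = 0.43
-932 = -932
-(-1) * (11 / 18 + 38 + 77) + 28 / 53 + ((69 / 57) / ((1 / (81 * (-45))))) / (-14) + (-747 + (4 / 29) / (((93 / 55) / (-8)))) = -18042192041 / 57033459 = -316.34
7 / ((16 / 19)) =133 / 16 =8.31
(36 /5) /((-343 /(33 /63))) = -132 /12005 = -0.01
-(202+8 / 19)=-3846 / 19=-202.42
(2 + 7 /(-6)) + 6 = 41 /6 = 6.83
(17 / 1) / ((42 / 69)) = 391 / 14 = 27.93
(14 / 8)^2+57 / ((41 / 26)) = 39.21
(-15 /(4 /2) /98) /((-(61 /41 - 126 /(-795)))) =162975 /3505852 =0.05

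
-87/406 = -0.21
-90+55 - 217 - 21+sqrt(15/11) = -273+sqrt(165)/11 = -271.83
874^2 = 763876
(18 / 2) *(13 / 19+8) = 1485 / 19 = 78.16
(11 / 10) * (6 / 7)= 33 / 35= 0.94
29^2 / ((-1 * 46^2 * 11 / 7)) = -5887 / 23276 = -0.25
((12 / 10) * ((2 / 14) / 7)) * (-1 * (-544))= 3264 / 245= 13.32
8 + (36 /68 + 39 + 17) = 1097 /17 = 64.53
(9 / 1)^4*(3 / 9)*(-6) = -13122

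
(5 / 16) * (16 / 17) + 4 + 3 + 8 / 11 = 1500 / 187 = 8.02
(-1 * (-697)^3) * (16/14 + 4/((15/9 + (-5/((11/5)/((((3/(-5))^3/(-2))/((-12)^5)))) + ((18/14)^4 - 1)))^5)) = 389965743.73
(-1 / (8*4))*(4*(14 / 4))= -7 / 16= -0.44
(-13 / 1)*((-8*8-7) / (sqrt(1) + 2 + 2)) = 923 / 5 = 184.60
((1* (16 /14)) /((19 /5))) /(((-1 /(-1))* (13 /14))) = 0.32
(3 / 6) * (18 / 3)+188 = 191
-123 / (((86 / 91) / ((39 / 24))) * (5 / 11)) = -1600599 / 3440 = -465.29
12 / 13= 0.92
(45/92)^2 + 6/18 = 14539/25392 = 0.57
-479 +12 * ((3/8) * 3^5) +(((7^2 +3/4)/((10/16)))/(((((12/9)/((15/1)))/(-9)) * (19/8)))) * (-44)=149927.34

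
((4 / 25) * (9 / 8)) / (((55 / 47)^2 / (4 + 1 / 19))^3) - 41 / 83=2469437511280459 / 591979927343750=4.17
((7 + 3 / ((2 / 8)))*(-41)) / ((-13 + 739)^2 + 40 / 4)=-779 / 527086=-0.00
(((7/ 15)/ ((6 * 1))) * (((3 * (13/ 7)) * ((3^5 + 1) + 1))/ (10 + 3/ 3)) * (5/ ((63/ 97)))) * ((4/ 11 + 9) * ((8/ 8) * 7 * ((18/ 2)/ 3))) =31821335/ 2178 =14610.35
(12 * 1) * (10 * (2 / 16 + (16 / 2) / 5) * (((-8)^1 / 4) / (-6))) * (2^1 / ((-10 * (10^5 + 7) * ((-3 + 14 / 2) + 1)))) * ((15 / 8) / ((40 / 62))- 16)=28911 / 80005600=0.00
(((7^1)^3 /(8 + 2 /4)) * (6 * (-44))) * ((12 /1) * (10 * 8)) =-10227049.41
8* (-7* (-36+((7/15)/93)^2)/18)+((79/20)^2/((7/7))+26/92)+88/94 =39023295590537/302926035600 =128.82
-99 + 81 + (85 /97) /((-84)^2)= -12319691 /684432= -18.00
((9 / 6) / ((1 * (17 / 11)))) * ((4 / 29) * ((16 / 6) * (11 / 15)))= 1936 / 7395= 0.26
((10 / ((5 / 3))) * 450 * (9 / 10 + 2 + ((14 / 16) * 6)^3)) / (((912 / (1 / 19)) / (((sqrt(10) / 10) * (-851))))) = -361757547 * sqrt(10) / 184832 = -6189.28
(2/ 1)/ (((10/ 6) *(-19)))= -6/ 95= -0.06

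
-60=-60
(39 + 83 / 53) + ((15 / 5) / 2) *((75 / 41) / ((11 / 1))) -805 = -36532605 / 47806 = -764.18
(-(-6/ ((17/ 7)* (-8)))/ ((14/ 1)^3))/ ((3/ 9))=-0.00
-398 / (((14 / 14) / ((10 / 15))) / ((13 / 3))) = -10348 / 9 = -1149.78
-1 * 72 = -72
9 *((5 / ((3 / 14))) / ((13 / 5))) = 80.77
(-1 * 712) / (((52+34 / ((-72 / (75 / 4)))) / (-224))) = 7655424 / 2071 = 3696.49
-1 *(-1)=1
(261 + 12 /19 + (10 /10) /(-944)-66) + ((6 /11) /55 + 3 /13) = 195.87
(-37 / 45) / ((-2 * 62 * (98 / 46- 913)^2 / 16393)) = 320860189 / 2449075950000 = 0.00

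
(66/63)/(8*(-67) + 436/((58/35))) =-319/83097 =-0.00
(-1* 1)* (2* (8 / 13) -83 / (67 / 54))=57194 / 871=65.66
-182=-182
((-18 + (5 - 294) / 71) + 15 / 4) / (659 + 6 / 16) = -10406 / 374525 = -0.03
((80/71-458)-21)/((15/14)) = -475006/1065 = -446.02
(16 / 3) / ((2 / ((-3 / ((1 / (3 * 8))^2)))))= -4608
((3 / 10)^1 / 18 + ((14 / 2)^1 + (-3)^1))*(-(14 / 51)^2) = -11809 / 39015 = -0.30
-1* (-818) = 818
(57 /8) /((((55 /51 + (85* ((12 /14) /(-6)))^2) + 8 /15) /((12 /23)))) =79135 /3173172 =0.02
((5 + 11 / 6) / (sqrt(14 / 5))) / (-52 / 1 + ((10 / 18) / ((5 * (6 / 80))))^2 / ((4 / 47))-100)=-9963 * sqrt(70) / 2576224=-0.03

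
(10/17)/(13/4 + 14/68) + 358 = 16834/47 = 358.17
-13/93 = -0.14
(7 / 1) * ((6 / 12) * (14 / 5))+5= 74 / 5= 14.80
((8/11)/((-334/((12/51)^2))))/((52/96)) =-1536/6901609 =-0.00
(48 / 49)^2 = 2304 / 2401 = 0.96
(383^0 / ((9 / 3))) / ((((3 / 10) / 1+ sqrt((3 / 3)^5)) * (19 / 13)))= 10 / 57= 0.18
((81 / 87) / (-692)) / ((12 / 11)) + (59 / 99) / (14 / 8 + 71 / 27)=0.13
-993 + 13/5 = -4952/5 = -990.40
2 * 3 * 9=54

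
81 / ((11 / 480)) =38880 / 11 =3534.55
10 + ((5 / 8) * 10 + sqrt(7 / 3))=sqrt(21) / 3 + 65 / 4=17.78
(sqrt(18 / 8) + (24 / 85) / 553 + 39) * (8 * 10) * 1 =30459624 / 9401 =3240.04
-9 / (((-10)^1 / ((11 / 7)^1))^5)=1449459 / 1680700000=0.00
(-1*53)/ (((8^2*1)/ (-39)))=2067/ 64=32.30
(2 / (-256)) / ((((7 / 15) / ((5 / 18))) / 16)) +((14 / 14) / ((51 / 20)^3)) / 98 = -7673975 / 103998384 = -0.07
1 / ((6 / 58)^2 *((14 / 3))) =841 / 42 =20.02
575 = 575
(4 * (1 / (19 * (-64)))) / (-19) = 1 / 5776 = 0.00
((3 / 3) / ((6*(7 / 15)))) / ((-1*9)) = -5 / 126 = -0.04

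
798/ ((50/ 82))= 32718/ 25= 1308.72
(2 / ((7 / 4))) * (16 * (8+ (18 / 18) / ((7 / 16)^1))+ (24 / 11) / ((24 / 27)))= 102888 / 539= 190.89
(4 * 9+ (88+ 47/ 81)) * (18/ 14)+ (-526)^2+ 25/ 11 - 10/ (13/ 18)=2493912832/ 9009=276824.60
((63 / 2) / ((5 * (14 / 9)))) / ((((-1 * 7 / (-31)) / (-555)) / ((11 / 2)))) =-3065931 / 56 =-54748.77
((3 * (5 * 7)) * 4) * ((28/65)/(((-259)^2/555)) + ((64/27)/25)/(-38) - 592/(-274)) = 51152515088/56341935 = 907.89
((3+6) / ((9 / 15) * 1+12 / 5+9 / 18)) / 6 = 0.43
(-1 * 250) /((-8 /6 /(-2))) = -375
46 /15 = 3.07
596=596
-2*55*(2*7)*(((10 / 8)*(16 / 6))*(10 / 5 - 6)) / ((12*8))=1925 / 9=213.89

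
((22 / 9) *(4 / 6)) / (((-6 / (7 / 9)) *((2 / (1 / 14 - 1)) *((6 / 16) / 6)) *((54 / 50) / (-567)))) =-200200 / 243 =-823.87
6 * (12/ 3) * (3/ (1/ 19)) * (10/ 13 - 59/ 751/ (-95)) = 51423624/ 48815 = 1053.44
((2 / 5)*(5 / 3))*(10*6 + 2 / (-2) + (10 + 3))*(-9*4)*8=-13824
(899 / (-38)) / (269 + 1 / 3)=-2697 / 30704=-0.09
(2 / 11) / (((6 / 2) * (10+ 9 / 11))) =2 / 357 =0.01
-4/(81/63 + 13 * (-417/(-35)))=-70/2733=-0.03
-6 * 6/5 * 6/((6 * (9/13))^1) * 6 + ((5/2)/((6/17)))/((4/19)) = -6901/240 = -28.75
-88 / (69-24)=-88 / 45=-1.96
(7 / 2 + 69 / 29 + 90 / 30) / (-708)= -515 / 41064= -0.01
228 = 228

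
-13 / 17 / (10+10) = -13 / 340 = -0.04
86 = 86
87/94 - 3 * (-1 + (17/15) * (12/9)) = -857/1410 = -0.61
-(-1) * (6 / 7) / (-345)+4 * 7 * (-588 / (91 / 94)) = -177975866 / 10465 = -17006.77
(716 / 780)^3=5735339 / 7414875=0.77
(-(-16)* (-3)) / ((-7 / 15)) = 720 / 7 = 102.86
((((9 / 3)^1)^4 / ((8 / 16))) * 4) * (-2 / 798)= -216 / 133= -1.62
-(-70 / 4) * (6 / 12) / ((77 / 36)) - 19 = -164 / 11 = -14.91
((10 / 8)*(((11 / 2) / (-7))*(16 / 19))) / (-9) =0.09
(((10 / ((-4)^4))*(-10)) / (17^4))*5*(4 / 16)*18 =-1125 / 10690688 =-0.00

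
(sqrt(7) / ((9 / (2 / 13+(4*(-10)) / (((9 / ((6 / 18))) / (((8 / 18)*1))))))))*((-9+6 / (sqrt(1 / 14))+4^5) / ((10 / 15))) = -808955*sqrt(7) / 9477-11158*sqrt(2) / 3159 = -230.84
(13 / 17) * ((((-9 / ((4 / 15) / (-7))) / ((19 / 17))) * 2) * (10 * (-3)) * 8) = -1474200 / 19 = -77589.47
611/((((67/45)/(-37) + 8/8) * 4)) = 159.15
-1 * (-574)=574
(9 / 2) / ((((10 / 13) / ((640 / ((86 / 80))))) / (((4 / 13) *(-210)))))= -225041.86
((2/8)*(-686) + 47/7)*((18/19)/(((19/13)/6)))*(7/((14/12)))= -9717084/2527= -3845.30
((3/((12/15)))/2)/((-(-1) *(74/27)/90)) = 18225/296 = 61.57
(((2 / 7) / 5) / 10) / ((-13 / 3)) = -0.00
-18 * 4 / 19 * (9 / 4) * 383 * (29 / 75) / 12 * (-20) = 199926 / 95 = 2104.48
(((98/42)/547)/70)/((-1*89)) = -1/1460490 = -0.00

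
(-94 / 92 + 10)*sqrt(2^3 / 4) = 413*sqrt(2) / 46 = 12.70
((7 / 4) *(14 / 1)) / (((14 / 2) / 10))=35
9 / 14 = 0.64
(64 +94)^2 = 24964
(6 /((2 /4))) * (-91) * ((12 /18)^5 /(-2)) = 5824 /81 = 71.90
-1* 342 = -342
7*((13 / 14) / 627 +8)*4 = 224.04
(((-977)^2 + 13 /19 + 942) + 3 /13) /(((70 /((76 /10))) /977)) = 32939075293 /325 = 101351000.90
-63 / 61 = -1.03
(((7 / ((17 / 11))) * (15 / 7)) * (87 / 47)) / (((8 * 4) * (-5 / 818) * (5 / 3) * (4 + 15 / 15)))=-3522717 / 319600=-11.02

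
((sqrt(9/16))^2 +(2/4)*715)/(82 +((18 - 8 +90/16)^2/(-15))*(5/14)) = 4.70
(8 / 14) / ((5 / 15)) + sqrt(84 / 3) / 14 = 2.09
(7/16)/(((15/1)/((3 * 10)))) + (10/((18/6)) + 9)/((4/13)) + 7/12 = 997/24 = 41.54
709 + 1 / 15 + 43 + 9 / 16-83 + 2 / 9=482293 / 720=669.85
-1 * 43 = -43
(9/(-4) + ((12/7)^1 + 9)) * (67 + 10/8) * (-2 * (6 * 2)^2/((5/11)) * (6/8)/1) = -274517.10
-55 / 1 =-55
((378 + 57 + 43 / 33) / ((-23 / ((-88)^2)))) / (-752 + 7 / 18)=2644224 / 13529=195.45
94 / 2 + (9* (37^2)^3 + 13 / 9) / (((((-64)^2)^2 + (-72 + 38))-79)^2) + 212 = 656109540228090721 / 2533240665653481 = 259.00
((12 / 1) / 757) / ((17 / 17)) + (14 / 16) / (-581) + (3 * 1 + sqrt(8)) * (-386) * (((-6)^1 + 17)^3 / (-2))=513766 * sqrt(2) + 387365185763 / 502648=1497223.86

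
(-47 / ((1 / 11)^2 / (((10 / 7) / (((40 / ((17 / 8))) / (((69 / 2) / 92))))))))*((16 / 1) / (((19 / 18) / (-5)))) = 12266.60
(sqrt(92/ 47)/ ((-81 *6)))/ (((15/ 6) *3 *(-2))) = sqrt(1081)/ 171315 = 0.00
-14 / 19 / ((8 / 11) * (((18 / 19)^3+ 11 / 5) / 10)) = -694925 / 209218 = -3.32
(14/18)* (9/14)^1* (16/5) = 8/5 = 1.60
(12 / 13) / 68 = 3 / 221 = 0.01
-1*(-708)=708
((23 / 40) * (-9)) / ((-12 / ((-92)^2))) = 36501 / 10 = 3650.10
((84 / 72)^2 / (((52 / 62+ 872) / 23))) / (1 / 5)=174685 / 974088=0.18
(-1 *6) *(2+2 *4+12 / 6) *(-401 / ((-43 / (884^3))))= -19944982706688 / 43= -463836807132.28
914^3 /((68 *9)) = 190887986 /153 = 1247633.90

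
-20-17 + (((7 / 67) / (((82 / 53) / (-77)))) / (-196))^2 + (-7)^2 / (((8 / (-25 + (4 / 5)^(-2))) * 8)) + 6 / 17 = -7171083645135 / 131360924672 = -54.59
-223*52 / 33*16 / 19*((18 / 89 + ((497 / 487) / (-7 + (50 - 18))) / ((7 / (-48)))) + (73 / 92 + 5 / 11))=-19842816701968 / 57296195275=-346.32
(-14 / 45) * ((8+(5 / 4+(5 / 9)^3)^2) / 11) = -596438311 / 2104506360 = -0.28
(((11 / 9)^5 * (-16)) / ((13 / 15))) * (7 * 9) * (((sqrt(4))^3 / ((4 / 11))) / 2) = -992074160 / 28431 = -34894.10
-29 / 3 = -9.67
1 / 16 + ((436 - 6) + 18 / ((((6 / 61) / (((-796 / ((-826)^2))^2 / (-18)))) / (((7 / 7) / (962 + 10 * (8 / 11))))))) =3201707856562350829 / 7444750139034768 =430.06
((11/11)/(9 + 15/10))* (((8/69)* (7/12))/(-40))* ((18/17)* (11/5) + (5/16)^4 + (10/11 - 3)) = -1688767/42280550400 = -0.00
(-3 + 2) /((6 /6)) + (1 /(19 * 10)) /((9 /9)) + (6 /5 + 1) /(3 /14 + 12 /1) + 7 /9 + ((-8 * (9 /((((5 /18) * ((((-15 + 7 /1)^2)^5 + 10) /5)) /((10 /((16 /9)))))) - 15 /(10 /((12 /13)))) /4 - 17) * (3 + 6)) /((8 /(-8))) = 339580559193181 /2652142329980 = 128.04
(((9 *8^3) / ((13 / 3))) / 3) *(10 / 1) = 46080 / 13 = 3544.62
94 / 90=1.04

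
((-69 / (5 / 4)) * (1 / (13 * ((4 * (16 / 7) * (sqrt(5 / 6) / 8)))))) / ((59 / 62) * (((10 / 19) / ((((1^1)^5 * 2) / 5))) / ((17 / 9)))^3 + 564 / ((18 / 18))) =-168188050597 * sqrt(30) / 127728580127525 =-0.01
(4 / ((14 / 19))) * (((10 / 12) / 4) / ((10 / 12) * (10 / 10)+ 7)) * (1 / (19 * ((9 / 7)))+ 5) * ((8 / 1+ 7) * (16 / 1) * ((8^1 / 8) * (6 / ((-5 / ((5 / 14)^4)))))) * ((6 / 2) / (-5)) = 1616250 / 789929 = 2.05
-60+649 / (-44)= -299 / 4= -74.75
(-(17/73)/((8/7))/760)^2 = 0.00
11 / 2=5.50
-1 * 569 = -569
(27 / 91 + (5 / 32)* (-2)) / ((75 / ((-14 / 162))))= 23 / 1263600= 0.00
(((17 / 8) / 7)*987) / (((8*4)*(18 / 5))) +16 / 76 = 82049 / 29184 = 2.81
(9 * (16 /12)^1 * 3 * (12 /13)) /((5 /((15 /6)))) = 216 /13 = 16.62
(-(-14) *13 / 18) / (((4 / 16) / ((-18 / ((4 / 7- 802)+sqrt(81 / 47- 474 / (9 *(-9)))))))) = 107016 *sqrt(1355433) / 39937623863+36278882640 / 39937623863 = 0.91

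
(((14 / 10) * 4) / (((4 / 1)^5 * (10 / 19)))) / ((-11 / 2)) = -133 / 70400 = -0.00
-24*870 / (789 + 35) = -2610 / 103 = -25.34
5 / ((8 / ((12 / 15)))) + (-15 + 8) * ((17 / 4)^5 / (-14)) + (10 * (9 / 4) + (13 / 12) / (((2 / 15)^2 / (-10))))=218961 / 2048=106.91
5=5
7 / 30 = 0.23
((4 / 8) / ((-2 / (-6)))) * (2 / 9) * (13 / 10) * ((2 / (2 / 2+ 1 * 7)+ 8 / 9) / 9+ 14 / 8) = 988 / 1215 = 0.81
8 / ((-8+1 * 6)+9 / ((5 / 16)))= 20 / 67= 0.30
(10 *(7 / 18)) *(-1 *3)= -35 / 3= -11.67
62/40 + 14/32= 159/80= 1.99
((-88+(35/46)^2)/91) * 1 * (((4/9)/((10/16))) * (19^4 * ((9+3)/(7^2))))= -257143141792/11794055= -21802.78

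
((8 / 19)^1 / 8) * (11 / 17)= 11 / 323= 0.03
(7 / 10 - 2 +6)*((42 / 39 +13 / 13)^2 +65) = 275279 / 845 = 325.77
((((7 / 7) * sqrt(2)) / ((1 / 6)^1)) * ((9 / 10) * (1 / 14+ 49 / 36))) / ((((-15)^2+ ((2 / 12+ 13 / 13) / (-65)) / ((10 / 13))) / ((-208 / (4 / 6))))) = -5068440 * sqrt(2) / 472451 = -15.17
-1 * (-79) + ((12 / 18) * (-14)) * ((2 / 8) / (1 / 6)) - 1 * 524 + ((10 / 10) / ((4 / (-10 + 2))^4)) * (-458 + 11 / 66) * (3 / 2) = -11447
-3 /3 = -1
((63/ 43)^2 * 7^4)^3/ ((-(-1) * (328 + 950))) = 107121880.89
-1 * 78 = -78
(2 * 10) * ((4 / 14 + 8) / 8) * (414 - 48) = 53070 / 7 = 7581.43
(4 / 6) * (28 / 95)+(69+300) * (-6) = -630934 / 285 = -2213.80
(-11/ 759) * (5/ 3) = -5/ 207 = -0.02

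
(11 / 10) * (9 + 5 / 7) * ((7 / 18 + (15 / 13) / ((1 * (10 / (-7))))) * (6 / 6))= -2618 / 585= -4.48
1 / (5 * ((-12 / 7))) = -7 / 60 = -0.12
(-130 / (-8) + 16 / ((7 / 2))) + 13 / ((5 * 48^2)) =1679131 / 80640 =20.82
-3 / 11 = -0.27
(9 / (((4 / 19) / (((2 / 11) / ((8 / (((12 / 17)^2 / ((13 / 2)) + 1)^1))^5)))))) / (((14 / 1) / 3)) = 555533169707075428125 / 7554515677022075340587008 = 0.00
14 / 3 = 4.67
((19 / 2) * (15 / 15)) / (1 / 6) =57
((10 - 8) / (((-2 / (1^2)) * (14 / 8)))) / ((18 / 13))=-26 / 63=-0.41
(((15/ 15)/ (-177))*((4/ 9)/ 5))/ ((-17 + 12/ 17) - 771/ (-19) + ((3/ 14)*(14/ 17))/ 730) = -188632/ 9121799961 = -0.00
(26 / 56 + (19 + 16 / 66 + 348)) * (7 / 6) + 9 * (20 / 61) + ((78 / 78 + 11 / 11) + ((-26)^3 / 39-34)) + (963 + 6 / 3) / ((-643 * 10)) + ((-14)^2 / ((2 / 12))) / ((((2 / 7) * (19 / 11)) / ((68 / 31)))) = 94709887139279 / 18297058824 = 5176.24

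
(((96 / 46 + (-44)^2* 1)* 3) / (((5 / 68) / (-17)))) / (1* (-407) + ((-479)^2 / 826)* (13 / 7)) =-52578640128 / 4258105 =-12347.90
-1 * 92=-92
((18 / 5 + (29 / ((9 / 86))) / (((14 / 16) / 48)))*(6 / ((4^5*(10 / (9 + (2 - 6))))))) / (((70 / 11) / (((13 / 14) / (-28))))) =-114152467 / 491724800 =-0.23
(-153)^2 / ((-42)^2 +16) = 23409 / 1780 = 13.15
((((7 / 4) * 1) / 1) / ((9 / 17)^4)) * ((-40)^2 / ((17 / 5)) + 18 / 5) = 693081823 / 65610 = 10563.66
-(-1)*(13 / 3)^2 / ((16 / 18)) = 169 / 8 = 21.12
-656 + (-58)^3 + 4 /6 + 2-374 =-588418 /3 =-196139.33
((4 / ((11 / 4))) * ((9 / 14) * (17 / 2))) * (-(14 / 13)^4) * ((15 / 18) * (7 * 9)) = -176329440 / 314171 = -561.25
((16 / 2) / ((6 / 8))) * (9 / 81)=1.19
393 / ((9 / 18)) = 786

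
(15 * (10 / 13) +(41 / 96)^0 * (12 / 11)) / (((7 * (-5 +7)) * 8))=129 / 1144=0.11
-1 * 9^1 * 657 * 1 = -5913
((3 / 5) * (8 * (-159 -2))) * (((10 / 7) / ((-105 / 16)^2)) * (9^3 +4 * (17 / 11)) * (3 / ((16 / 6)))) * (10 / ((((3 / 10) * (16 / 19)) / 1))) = -452354432 / 539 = -839247.55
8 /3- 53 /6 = -37 /6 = -6.17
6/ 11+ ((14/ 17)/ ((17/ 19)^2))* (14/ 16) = 1.45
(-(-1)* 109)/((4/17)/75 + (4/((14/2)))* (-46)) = -972825/234572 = -4.15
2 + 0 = 2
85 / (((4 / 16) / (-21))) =-7140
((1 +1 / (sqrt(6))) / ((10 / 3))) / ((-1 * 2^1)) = -3 / 20 - sqrt(6) / 40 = -0.21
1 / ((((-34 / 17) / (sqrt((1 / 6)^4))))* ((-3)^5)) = 1 / 17496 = 0.00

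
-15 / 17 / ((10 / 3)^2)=-27 / 340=-0.08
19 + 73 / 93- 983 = -89579 / 93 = -963.22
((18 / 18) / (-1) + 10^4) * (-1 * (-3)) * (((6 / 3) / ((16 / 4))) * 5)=74992.50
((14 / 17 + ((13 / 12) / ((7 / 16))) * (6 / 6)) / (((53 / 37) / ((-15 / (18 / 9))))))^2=11873371225 / 39778249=298.49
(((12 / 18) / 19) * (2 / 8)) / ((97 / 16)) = 8 / 5529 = 0.00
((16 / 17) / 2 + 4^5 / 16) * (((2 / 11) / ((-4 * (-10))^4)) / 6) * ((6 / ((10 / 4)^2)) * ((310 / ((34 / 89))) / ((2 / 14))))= 2645881 / 635800000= 0.00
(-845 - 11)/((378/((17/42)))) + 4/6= -992/3969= -0.25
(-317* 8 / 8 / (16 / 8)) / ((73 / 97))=-30749 / 146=-210.61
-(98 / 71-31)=2103 / 71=29.62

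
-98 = -98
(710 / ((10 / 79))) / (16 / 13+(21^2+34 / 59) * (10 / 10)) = 4302103 / 339633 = 12.67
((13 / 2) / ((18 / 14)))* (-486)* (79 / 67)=-194103 / 67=-2897.06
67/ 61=1.10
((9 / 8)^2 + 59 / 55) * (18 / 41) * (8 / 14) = 74079 / 126280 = 0.59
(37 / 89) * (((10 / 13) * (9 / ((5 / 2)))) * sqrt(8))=3.26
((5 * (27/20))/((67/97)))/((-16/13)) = -34047/4288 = -7.94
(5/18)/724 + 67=873149/13032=67.00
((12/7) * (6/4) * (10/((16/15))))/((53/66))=30.02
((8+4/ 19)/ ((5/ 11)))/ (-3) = -572/ 95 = -6.02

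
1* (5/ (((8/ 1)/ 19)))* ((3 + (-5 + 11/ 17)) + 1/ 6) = -11495/ 816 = -14.09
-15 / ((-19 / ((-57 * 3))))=-135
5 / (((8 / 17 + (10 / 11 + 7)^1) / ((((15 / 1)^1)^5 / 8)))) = 710015625 / 12536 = 56638.13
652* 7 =4564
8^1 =8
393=393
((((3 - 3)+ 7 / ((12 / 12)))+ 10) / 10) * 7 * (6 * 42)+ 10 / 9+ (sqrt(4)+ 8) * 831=508946 / 45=11309.91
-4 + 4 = 0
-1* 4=-4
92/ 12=23/ 3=7.67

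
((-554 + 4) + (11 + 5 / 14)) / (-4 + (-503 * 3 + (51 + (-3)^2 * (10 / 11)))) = 82951 / 223888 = 0.37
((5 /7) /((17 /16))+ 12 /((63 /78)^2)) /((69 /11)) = 524128 /172431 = 3.04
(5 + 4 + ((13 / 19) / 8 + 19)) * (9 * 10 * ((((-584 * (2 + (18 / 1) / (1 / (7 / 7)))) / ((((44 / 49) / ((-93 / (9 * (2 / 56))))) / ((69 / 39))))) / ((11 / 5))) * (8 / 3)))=609709064664000 / 29887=20400477286.58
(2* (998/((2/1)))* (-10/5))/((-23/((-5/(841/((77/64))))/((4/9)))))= -1.40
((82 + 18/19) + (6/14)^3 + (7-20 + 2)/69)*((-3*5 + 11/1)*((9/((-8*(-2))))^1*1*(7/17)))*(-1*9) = 503049177/728042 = 690.96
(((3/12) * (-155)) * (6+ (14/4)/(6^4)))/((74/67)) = -161580215/767232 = -210.60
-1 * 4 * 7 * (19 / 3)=-532 / 3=-177.33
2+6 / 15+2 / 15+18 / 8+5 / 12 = 26 / 5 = 5.20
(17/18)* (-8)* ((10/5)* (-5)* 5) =377.78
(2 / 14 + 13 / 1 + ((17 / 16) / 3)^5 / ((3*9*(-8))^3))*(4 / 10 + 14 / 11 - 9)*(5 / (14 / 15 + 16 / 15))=-95205121979221946731 / 395446887081050112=-240.75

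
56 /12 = 4.67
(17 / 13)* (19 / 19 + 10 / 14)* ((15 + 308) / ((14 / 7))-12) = 2346 / 7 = 335.14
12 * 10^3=12000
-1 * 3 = -3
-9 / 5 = -1.80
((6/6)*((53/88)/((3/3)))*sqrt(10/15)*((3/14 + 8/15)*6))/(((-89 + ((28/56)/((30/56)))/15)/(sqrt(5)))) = -124815*sqrt(30)/12326776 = -0.06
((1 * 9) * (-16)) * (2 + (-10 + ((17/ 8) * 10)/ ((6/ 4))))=-888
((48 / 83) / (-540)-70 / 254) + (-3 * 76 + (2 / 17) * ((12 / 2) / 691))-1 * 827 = -5880133806236 / 5572130715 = -1055.28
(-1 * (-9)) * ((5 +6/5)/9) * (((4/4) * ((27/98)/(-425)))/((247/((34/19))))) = -837/28744625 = -0.00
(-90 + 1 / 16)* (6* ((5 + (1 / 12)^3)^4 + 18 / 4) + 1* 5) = -8091059046094765727 / 23776267862016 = -340299.79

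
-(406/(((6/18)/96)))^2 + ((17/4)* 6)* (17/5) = -136721570973/10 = -13672157097.30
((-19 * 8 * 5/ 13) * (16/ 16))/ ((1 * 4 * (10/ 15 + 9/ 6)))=-1140/ 169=-6.75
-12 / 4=-3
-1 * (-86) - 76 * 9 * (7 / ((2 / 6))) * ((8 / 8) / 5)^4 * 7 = -46798 / 625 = -74.88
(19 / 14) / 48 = 19 / 672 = 0.03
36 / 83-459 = -38061 / 83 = -458.57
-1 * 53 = -53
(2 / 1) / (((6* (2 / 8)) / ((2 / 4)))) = 0.67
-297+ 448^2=200407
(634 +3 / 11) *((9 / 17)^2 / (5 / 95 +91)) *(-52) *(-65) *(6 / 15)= 7258619628 / 2749835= 2639.66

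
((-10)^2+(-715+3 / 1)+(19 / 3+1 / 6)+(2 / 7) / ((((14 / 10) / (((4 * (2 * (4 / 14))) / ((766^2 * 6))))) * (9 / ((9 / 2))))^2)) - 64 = -669.50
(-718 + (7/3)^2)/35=-6413/315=-20.36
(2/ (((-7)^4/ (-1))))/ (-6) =1/ 7203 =0.00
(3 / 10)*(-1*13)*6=-117 / 5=-23.40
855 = 855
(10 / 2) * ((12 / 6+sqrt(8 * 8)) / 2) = 25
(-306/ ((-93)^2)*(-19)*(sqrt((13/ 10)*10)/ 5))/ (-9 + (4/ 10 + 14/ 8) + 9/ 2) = -2584*sqrt(13)/ 45167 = -0.21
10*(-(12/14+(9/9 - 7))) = 360/7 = 51.43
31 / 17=1.82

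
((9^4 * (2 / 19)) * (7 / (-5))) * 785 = -14421078 / 19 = -759004.11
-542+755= 213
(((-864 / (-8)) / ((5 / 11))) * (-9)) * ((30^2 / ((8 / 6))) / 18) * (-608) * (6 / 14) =146266560 / 7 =20895222.86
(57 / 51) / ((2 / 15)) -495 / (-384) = 21045 / 2176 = 9.67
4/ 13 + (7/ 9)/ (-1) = -55/ 117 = -0.47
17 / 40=0.42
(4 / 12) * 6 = 2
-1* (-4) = 4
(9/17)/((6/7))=0.62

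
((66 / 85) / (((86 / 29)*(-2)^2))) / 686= 957 / 10029320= 0.00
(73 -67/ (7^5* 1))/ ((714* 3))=68158/ 2000033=0.03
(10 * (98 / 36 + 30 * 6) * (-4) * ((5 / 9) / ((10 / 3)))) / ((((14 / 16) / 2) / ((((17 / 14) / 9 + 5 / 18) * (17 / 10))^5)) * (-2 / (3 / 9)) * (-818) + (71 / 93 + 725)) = -2150041917549314360 / 23576664192633452331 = -0.09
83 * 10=830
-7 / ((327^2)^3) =-7 / 1222605980803089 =-0.00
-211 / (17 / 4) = -844 / 17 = -49.65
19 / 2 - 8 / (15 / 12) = 31 / 10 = 3.10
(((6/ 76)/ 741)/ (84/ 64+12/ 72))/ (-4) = -6/ 333203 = -0.00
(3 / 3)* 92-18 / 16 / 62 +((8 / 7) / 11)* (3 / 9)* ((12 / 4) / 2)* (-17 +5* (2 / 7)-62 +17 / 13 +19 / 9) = 250602995 / 2843568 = 88.13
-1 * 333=-333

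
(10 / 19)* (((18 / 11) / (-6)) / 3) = -10 / 209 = -0.05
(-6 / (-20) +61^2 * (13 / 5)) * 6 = 290247 / 5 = 58049.40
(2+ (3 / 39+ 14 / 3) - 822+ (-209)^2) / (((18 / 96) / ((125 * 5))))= 16717640000 / 117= 142885811.97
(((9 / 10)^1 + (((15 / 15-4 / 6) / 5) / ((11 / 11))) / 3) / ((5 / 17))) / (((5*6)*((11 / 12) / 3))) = 0.34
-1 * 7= -7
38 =38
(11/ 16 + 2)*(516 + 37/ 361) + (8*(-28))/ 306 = 1386.29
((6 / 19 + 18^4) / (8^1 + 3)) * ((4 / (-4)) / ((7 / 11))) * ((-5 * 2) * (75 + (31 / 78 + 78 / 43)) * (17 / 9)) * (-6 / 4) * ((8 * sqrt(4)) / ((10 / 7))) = -11707846276600 / 31863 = -367443312.83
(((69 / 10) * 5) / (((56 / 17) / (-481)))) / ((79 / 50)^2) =-2017.95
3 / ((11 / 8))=24 / 11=2.18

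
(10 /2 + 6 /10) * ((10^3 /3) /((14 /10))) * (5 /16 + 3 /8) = 2750 /3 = 916.67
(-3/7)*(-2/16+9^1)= -3.80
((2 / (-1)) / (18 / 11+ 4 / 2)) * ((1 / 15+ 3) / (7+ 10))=-253 / 2550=-0.10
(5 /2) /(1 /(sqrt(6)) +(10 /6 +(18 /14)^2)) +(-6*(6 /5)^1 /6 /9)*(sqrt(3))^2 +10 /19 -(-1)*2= 25765954 /8912615 -7203*sqrt(6) /187634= 2.80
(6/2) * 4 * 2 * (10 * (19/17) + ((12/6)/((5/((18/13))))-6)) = 151968/1105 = 137.53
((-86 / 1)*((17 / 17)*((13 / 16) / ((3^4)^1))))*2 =-559 / 324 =-1.73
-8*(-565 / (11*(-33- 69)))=-2260 / 561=-4.03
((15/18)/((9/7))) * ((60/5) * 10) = 700/9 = 77.78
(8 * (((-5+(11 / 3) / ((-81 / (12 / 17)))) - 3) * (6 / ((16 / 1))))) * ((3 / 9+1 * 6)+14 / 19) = -170.36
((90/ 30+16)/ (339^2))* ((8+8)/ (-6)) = -152/ 344763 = -0.00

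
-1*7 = -7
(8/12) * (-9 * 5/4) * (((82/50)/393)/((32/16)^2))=-41/5240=-0.01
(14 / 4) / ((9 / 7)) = 49 / 18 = 2.72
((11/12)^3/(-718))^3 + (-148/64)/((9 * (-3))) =163577105151070933/1909873255240433664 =0.09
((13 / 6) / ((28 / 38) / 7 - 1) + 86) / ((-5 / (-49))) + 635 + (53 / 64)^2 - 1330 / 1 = 26060699 / 208896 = 124.75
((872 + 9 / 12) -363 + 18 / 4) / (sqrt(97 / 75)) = 10285 * sqrt(291) / 388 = 452.19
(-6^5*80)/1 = -622080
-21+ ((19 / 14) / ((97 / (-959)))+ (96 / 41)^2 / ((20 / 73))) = -23490937 / 1630570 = -14.41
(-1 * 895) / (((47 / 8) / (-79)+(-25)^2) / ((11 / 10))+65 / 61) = -37954444 / 24137321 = -1.57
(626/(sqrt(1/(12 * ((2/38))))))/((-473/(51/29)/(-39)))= 72.14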